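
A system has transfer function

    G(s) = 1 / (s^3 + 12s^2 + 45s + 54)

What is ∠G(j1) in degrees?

∠G(j1) ≈ -46.33°

At s = j1: numerator = 1, denominator = 42 + j44.
∠G = ∠num − ∠den = 0° − (46.332°) = -46.33°.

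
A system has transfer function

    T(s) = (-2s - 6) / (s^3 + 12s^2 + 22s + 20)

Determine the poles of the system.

s = -1 ± j, -10

The poles are the roots of the denominator s^3 + 12s^2 + 22s + 20 = 0.
Trying s = -10: the polynomial evaluates to 0, so (s + 10) is a factor.
Dividing out leaves s^2 + 2s + 2 = 0.
The quadratic formula then gives s = -1 ± 1j.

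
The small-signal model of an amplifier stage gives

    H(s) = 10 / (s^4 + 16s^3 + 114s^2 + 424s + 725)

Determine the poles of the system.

s = -5 ± 2j, -3 ± 4j

The poles are the roots of the denominator s^4 + 16s^3 + 114s^2 + 424s + 725 = 0.
No real roots exist; factor into two real quadratics: (s^2 + 10s + 29)(s^2 + 6s + 25) = 0.
Each quadratic gives a conjugate pair via the quadratic formula.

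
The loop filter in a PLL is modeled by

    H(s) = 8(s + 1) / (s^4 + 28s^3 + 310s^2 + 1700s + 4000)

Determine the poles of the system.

The poles are the roots of the denominator s^4 + 28s^3 + 310s^2 + 1700s + 4000 = 0.
Trying s = -8: the polynomial evaluates to 0, so (s + 8) is a factor.
Dividing out leaves s^3 + 20s^2 + 150s + 500 = 0.
This factors further as (s^2 + 10s + 50)(s + 10) = 0.

s = -5 ± 5j, -8, -10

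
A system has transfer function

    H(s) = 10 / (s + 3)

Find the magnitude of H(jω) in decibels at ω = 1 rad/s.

|H(j1)|_dB ≈ 10 dB

Substitute s = j1: numerator = 10, denominator = 3 + j1.
|H(j1)| = |10| / |3 + j1| = 10 / 3.1623 ≈ 3.162.
In decibels: 20·log₁₀(3.162) ≈ 10 dB.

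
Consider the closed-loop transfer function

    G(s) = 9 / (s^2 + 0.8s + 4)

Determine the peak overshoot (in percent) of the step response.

Comparing s^2 + 0.8s + 4 to s^2 + 2ζωₙs + ωₙ²: ωₙ = 2 rad/s and ζ = 0.8/(2·2) = 0.2.
%OS = 100·exp(−πζ/√(1−ζ²)) = 100·exp(−π·0.2/√(1−0.2²)) ≈ 52.7%.

%OS ≈ 52.7%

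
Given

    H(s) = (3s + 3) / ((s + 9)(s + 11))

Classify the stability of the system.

The poles can be read from the denominator factors: s = -9, -11.
Since all poles lie strictly in the left half-plane, the system is stable.

stable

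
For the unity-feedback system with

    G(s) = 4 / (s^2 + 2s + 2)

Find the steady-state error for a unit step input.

G(s) has no poles at the origin.
This is a Type 0 system. Kp = lim_{s→0} G(s) = 4/2 = 2.
e_ss = 1/(1 + Kp) = 1/(1 + 2) = 1/3 ≈ 0.3333.

e_ss = 0.3333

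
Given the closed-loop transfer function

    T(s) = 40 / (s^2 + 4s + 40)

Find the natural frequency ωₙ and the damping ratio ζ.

ωₙ ≈ 6.325 rad/s, ζ ≈ 0.3162

Compare the denominator to the standard form s^2 + 2ζωₙs + ωₙ².
ωₙ² = 40, so ωₙ = √40 ≈ 6.325 rad/s.
2ζωₙ = 4, so ζ = 4/(2·√40) ≈ 0.3162.
With ζ = 0.3162 the response is underdamped.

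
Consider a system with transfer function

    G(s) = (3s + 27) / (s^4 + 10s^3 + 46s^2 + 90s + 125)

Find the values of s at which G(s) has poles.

The poles are the roots of the denominator s^4 + 10s^3 + 46s^2 + 90s + 125 = 0.
No real roots exist; factor into two real quadratics: (s^2 + 8s + 25)(s^2 + 2s + 5) = 0.
Each quadratic gives a conjugate pair via the quadratic formula.

s = -4 ± 3j, -1 ± 2j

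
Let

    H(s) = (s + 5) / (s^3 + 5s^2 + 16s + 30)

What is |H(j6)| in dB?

|H(j6)|_dB ≈ -27.8 dB

Substitute s = j6: numerator = 5 + j6, denominator = -150 - j120.
|H(j6)| = |5 + j6| / |-150 - j120| = 7.8102 / 192.09 ≈ 0.04066.
In decibels: 20·log₁₀(0.04066) ≈ -27.8 dB.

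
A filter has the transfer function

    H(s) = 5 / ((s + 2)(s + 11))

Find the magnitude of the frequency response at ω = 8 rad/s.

|H(j8)| ≈ 0.04458

Substitute s = j8: numerator = 5, denominator = -42 + j104.
|H(j8)| = |5| / |-42 + j104| = 5 / 112.16 ≈ 0.04458.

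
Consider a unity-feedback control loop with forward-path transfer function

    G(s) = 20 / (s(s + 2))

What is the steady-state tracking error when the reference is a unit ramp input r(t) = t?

e_ss = 0.1000

G(s) has one pole at the origin.
This is a Type 1 system. Kv = lim_{s→0} s·G(s) = 20/2 = 10.
e_ss = 1/Kv = 1/(10) = 1/10 ≈ 0.1000.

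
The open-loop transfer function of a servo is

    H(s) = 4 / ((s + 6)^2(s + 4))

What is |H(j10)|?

Substitute s = j10: numerator = 4, denominator = -1456 - j160.
|H(j10)| = |4| / |-1456 - j160| = 4 / 1464.8 ≈ 0.002731.

|H(j10)| ≈ 0.002731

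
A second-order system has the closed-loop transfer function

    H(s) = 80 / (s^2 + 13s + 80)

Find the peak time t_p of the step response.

t_p ≈ 0.5113 s

Comparing s^2 + 13s + 80 to s^2 + 2ζωₙs + ωₙ²: ωₙ = √80 ≈ 8.944 rad/s and ζ = 13/(2·√80) ≈ 0.7267.
ζωₙ = 13/2 = 6.5, so ω_d = ωₙ√(1−ζ²) = √(ωₙ² − (ζωₙ)²) = √(80 − 6.5²) = √37.75 ≈ 6.144 rad/s.
t_p = π/ω_d = π/6.144 ≈ 0.5113 s.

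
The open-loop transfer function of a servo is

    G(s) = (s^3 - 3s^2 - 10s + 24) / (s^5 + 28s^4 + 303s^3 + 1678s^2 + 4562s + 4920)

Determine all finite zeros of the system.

s = -3, 4, 2

Set the numerator to zero: s^3 - 3s^2 - 10s + 24 = 0.
Factoring: (s + 3)(s - 4)(s - 2) = 0.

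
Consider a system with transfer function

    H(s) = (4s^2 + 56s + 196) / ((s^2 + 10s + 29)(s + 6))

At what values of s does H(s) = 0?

s = -7, -7

Set the numerator to zero: 4s^2 + 56s + 196 = 0, i.e. 4·(s^2 + 14s + 49) = 0.
Factoring: (s + 7)^2 = 0.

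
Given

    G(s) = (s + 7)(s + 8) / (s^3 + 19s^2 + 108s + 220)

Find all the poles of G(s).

The poles are the roots of the denominator s^3 + 19s^2 + 108s + 220 = 0.
Trying s = -11: the polynomial evaluates to 0, so (s + 11) is a factor.
Dividing out leaves s^2 + 8s + 20 = 0.
The quadratic formula then gives s = -4 ± 2j.

s = -4 ± 2j, -11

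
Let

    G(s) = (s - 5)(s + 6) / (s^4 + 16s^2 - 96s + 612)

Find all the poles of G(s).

The poles are the roots of the denominator s^4 + 16s^2 - 96s + 612 = 0.
No real roots exist; factor into two real quadratics: (s^2 - 6s + 18)(s^2 + 6s + 34) = 0.
Each quadratic gives a conjugate pair via the quadratic formula.

s = 3 + 3j, 3 - 3j, -3 + 5j, -3 - 5j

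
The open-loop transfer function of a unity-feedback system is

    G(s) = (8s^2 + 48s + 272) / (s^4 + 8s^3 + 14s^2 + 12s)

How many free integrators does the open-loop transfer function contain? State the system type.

Factor s from the denominator: s^4 + 8s^3 + 14s^2 + 12s = s·(s^3 + 8s^2 + 14s + 12).
There is 1 pole at the origin, so the system is Type 1.

Type 1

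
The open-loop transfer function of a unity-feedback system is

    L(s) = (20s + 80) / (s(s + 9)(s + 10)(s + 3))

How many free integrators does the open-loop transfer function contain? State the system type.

Type 1

The denominator has 1 factor of s at the origin (free integrator), so this is a Type 1 system.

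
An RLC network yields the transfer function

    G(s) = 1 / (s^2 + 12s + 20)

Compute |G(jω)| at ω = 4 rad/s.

Substitute s = j4: numerator = 1, denominator = 4 + j48.
|G(j4)| = |1| / |4 + j48| = 1 / 48.166 ≈ 0.02076.

|G(j4)| ≈ 0.02076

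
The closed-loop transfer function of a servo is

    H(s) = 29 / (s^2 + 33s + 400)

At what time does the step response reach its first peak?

t_p ≈ 0.2780 s

Comparing s^2 + 33s + 400 to s^2 + 2ζωₙs + ωₙ²: ωₙ = 20 rad/s and ζ = 33/(2·20) = 0.825.
ζωₙ = 33/2 = 16.5, so ω_d = ωₙ√(1−ζ²) = √(ωₙ² − (ζωₙ)²) = √(400 − 16.5²) = √127.75 ≈ 11.30 rad/s.
t_p = π/ω_d = π/11.30 ≈ 0.2780 s.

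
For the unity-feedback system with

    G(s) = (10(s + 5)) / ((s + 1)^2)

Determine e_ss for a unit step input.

e_ss = 0.01961

G(s) has no poles at the origin.
This is a Type 0 system. Kp = lim_{s→0} G(s) = 50/1.
e_ss = 1/(1 + Kp) = 1/(1 + 50) = 1/51 ≈ 0.01961.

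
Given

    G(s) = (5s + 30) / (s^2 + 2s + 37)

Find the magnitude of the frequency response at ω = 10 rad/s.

Substitute s = j10: numerator = 30 + j50, denominator = -63 + j20.
|G(j10)| = |30 + j50| / |-63 + j20| = 58.310 / 66.098 ≈ 0.8822.

|G(j10)| ≈ 0.8822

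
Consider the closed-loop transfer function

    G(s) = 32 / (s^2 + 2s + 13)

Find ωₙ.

ωₙ ≈ 3.606 rad/s

Compare the denominator to the standard form s^2 + 2ζωₙs + ωₙ².
ωₙ² = 13, so ωₙ = √13 ≈ 3.606 rad/s.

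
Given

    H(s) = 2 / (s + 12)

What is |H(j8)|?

|H(j8)| ≈ 0.1387

Substitute s = j8: numerator = 2, denominator = 12 + j8.
|H(j8)| = |2| / |12 + j8| = 2 / 14.422 ≈ 0.1387.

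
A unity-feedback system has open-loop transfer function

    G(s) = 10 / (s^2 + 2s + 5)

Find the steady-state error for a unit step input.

e_ss = 0.3333

G(s) has no poles at the origin.
This is a Type 0 system. Kp = lim_{s→0} G(s) = 10/5 = 2.
e_ss = 1/(1 + Kp) = 1/(1 + 2) = 1/3 ≈ 0.3333.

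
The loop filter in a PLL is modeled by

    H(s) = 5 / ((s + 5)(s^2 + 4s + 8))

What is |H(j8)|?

|H(j8)| ≈ 0.008217

Substitute s = j8: numerator = 5, denominator = -536 - j288.
|H(j8)| = |5| / |-536 - j288| = 5 / 608.47 ≈ 0.008217.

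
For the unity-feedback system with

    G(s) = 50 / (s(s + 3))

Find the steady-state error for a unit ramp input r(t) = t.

G(s) has one pole at the origin.
This is a Type 1 system. Kv = lim_{s→0} s·G(s) = 50/3.
e_ss = 1/Kv = 1/(50/3) = 3/50 ≈ 0.06000.

e_ss = 0.06000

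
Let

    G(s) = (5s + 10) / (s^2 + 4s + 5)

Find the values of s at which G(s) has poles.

The poles are the roots of the denominator s^2 + 4s + 5 = 0.
Using the quadratic formula: s = (-4 ± √(-4))/2 = -2 ± 1j.

s = -2 + j, -2 - j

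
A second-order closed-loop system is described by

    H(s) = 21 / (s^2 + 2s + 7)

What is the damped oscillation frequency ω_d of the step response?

Comparing s^2 + 2s + 7 to s^2 + 2ζωₙs + ωₙ²: ωₙ = √7 ≈ 2.646 rad/s and ζ = 2/(2·√7) ≈ 0.3780.
ζωₙ = 2/2 = 1, so ω_d = ωₙ√(1−ζ²) = √(ωₙ² − (ζωₙ)²) = √(7 − 1²) = √6 ≈ 2.449 rad/s.

ω_d ≈ 2.449 rad/s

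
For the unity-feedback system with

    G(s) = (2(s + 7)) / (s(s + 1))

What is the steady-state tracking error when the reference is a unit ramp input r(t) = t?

G(s) has one pole at the origin.
This is a Type 1 system. Kv = lim_{s→0} s·G(s) = 14/1.
e_ss = 1/Kv = 1/(14) = 1/14 ≈ 0.07143.

e_ss = 0.07143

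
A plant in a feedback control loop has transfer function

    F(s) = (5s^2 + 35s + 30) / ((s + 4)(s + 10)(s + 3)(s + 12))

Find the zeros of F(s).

s = -1, -6

Set the numerator to zero: 5s^2 + 35s + 30 = 0, i.e. 5·(s^2 + 7s + 6) = 0.
Factoring: (s + 1)(s + 6) = 0.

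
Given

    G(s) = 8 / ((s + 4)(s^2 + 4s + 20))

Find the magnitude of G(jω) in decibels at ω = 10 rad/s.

|G(j10)|_dB ≈ -41.6 dB

Substitute s = j10: numerator = 8, denominator = -720 - j640.
|G(j10)| = |8| / |-720 - j640| = 8 / 963.33 ≈ 0.008305.
In decibels: 20·log₁₀(0.008305) ≈ -41.6 dB.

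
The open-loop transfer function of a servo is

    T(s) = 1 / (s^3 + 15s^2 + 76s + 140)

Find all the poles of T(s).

The poles are the roots of the denominator s^3 + 15s^2 + 76s + 140 = 0.
Trying s = -7: the polynomial evaluates to 0, so (s + 7) is a factor.
Dividing out leaves s^2 + 8s + 20 = 0.
The quadratic formula then gives s = -4 ± 2j.

s = -4 + 2j, -4 - 2j, -7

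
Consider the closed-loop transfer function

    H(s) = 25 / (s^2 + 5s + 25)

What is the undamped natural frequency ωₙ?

ωₙ = 5 rad/s

Compare the denominator to the standard form s^2 + 2ζωₙs + ωₙ².
ωₙ² = 25, so ωₙ = 5 rad/s.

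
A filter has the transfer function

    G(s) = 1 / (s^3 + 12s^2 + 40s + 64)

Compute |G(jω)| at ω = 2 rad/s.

|G(j2)| ≈ 0.01356

Substitute s = j2: numerator = 1, denominator = 16 + j72.
|G(j2)| = |1| / |16 + j72| = 1 / 73.756 ≈ 0.01356.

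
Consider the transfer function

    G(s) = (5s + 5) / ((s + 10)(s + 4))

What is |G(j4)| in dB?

Substitute s = j4: numerator = 5 + j20, denominator = 24 + j56.
|G(j4)| = |5 + j20| / |24 + j56| = 20.616 / 60.926 ≈ 0.3384.
In decibels: 20·log₁₀(0.3384) ≈ -9.41 dB.

|G(j4)|_dB ≈ -9.41 dB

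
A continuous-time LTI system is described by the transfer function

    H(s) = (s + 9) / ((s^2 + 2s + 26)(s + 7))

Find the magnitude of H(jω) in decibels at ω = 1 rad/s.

Substitute s = j1: numerator = 9 + j1, denominator = 173 + j39.
|H(j1)| = |9 + j1| / |173 + j39| = 9.0554 / 177.34 ≈ 0.05106.
In decibels: 20·log₁₀(0.05106) ≈ -25.8 dB.

|H(j1)|_dB ≈ -25.8 dB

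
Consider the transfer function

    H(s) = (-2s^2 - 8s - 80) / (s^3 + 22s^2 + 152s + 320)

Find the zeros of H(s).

s = -2 + 6j, -2 - 6j

Set the numerator to zero: -2s^2 - 8s - 80 = 0, i.e. -2·(s^2 + 4s + 40) = 0.
Factoring: (s^2 + 4s + 40) = 0.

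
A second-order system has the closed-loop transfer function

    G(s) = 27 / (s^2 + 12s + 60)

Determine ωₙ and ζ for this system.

ωₙ ≈ 7.746 rad/s, ζ ≈ 0.7746

Compare the denominator to the standard form s^2 + 2ζωₙs + ωₙ².
ωₙ² = 60, so ωₙ = √60 ≈ 7.746 rad/s.
2ζωₙ = 12, so ζ = 12/(2·√60) ≈ 0.7746.
With ζ = 0.7746 the response is underdamped.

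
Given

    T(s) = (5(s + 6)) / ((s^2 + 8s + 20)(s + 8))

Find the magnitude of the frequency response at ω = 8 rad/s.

Substitute s = j8: numerator = 30 + j40, denominator = -864 + j160.
|T(j8)| = |30 + j40| / |-864 + j160| = 50 / 878.69 ≈ 0.05690.

|T(j8)| ≈ 0.05690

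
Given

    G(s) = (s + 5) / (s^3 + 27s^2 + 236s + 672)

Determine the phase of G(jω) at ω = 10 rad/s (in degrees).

∠G(j10) ≈ -82.72°

At s = j10: numerator = 5 + j10, denominator = -2028 + j1360.
∠G = ∠num − ∠den = 63.435° − (146.15°) = -82.72°.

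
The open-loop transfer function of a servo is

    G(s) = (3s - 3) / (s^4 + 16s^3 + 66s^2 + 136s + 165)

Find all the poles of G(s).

s = -1 + 2j, -1 - 2j, -3, -11

The poles are the roots of the denominator s^4 + 16s^3 + 66s^2 + 136s + 165 = 0.
Trying s = -3: the polynomial evaluates to 0, so (s + 3) is a factor.
Dividing out leaves s^3 + 13s^2 + 27s + 55 = 0.
This factors further as (s^2 + 2s + 5)(s + 11) = 0.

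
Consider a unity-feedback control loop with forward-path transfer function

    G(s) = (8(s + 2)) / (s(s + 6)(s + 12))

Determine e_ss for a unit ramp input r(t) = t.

e_ss = 4.500

G(s) has one pole at the origin.
This is a Type 1 system. Kv = lim_{s→0} s·G(s) = 16/72 = 2/9.
e_ss = 1/Kv = 1/(2/9) = 9/2 ≈ 4.500.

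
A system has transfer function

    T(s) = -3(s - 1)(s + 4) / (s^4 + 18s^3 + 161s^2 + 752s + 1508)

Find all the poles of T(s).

s = -5 ± 2j, -4 ± 6j

The poles are the roots of the denominator s^4 + 18s^3 + 161s^2 + 752s + 1508 = 0.
No real roots exist; factor into two real quadratics: (s^2 + 10s + 29)(s^2 + 8s + 52) = 0.
Each quadratic gives a conjugate pair via the quadratic formula.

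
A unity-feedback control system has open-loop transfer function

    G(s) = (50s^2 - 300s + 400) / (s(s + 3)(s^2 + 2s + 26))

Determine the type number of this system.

The denominator has 1 factor of s at the origin (free integrator), so this is a Type 1 system.

Type 1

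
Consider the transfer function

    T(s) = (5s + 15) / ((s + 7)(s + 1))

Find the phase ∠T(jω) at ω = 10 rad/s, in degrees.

At s = j10: numerator = 15 + j50, denominator = -93 + j80.
∠T = ∠num − ∠den = 73.301° − (139.30°) = -66.00°.

∠T(j10) ≈ -66.00°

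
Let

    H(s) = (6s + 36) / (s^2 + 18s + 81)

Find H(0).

H(0) = 4/9 ≈ 0.4444

Set s = 0: H(0) = (36) / (81) = 4/9.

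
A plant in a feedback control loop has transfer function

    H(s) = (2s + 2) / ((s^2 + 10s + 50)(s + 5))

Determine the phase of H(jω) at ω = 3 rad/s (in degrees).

At s = j3: numerator = 2 + j6, denominator = 115 + j273.
∠H = ∠num − ∠den = 71.565° − (67.157°) = 4.408°.

∠H(j3) ≈ 4.408°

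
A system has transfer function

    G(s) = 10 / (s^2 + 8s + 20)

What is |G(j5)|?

|G(j5)| ≈ 0.2481

Substitute s = j5: numerator = 10, denominator = -5 + j40.
|G(j5)| = |10| / |-5 + j40| = 10 / 40.311 ≈ 0.2481.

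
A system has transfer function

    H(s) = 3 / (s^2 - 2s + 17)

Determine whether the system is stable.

unstable

The denominator s^2 - 2s + 17 factors as (s^2 - 2s + 17), giving poles at s = 1 ± 4j.
Since the pole(s) at s = 1 + 4j, 1 - 4j lie in the right half-plane, the system is unstable.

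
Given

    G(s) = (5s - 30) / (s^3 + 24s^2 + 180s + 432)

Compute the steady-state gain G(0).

G(0) = -5/72 ≈ -0.06944

Set s = 0: G(0) = (-30) / (432) = -5/72.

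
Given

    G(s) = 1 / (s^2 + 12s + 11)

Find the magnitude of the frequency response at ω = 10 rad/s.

|G(j10)| ≈ 0.006693

Substitute s = j10: numerator = 1, denominator = -89 + j120.
|G(j10)| = |1| / |-89 + j120| = 1 / 149.40 ≈ 0.006693.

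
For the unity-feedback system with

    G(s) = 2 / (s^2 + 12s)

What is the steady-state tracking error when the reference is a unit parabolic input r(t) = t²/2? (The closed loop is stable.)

G(s) has one pole at the origin.
This is a Type 1 system; Ka = lim_{s→0} s^2·G(s) = 0, so the steady-state error for a parabola input is infinite.

e_ss = ∞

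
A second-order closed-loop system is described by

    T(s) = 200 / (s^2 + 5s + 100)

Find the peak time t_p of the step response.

Comparing s^2 + 5s + 100 to s^2 + 2ζωₙs + ωₙ²: ωₙ = 10 rad/s and ζ = 5/(2·10) = 0.25.
ζωₙ = 5/2 = 2.5, so ω_d = ωₙ√(1−ζ²) = √(ωₙ² − (ζωₙ)²) = √(100 − 2.5²) = √93.75 ≈ 9.682 rad/s.
t_p = π/ω_d = π/9.682 ≈ 0.3245 s.

t_p ≈ 0.3245 s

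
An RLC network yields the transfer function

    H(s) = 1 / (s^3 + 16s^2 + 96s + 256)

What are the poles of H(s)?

The poles are the roots of the denominator s^3 + 16s^2 + 96s + 256 = 0.
Trying s = -8: the polynomial evaluates to 0, so (s + 8) is a factor.
Dividing out leaves s^2 + 8s + 32 = 0.
The quadratic formula then gives s = -4 ± 4j.

s = -4 ± 4j, -8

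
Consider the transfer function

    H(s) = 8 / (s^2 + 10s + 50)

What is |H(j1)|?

Substitute s = j1: numerator = 8, denominator = 49 + j10.
|H(j1)| = |8| / |49 + j10| = 8 / 50.010 ≈ 0.1600.

|H(j1)| ≈ 0.1600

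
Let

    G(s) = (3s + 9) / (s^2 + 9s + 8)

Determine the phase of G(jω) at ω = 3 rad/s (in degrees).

∠G(j3) ≈ -47.12°

At s = j3: numerator = 9 + j9, denominator = -1 + j27.
∠G = ∠num − ∠den = 45° − (92.121°) = -47.12°.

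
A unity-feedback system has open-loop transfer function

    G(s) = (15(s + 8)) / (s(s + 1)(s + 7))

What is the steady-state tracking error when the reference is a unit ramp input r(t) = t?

G(s) has one pole at the origin.
This is a Type 1 system. Kv = lim_{s→0} s·G(s) = 120/7.
e_ss = 1/Kv = 1/(120/7) = 7/120 ≈ 0.05833.

e_ss = 0.05833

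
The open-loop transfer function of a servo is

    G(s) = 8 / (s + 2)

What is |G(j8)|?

Substitute s = j8: numerator = 8, denominator = 2 + j8.
|G(j8)| = |8| / |2 + j8| = 8 / 8.2462 ≈ 0.9701.

|G(j8)| ≈ 0.9701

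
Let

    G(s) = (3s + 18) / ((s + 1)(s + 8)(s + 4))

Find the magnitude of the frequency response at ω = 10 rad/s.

|G(j10)| ≈ 0.02524

Substitute s = j10: numerator = 18 + j30, denominator = -1268 - j560.
|G(j10)| = |18 + j30| / |-1268 - j560| = 34.986 / 1386.2 ≈ 0.02524.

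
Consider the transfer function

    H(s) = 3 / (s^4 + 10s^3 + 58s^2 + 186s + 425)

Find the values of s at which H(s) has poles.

s = -4 ± 3j, -1 ± 4j

The poles are the roots of the denominator s^4 + 10s^3 + 58s^2 + 186s + 425 = 0.
No real roots exist; factor into two real quadratics: (s^2 + 8s + 25)(s^2 + 2s + 17) = 0.
Each quadratic gives a conjugate pair via the quadratic formula.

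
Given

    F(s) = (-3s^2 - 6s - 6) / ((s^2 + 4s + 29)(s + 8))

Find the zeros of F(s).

s = -1 ± j

Set the numerator to zero: -3s^2 - 6s - 6 = 0, i.e. -3·(s^2 + 2s + 2) = 0.
Factoring: (s^2 + 2s + 2) = 0.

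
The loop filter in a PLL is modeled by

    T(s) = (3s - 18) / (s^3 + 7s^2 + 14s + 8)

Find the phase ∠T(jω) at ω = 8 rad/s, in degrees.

∠T(j8) ≈ -95.40°

At s = j8: numerator = -18 + j24, denominator = -440 - j400.
∠T = ∠num − ∠den = 126.87° − (-137.73°) = 264.6°, which wraps to -95.40°.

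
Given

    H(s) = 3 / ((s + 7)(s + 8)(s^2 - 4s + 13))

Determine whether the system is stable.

The poles can be read from the denominator factors: s = -7, -8, 2 ± 3j.
Since the pole(s) at s = 2 ± 3j lie in the right half-plane, the system is unstable.

unstable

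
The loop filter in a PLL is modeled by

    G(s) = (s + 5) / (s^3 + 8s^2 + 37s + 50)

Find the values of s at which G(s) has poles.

s = -3 + 4j, -3 - 4j, -2

The poles are the roots of the denominator s^3 + 8s^2 + 37s + 50 = 0.
Trying s = -2: the polynomial evaluates to 0, so (s + 2) is a factor.
Dividing out leaves s^2 + 6s + 25 = 0.
The quadratic formula then gives s = -3 ± 4j.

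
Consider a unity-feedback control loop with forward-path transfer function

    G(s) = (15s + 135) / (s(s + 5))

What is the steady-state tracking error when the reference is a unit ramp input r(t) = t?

G(s) has one pole at the origin.
This is a Type 1 system. Kv = lim_{s→0} s·G(s) = 135/5 = 27.
e_ss = 1/Kv = 1/(27) = 1/27 ≈ 0.03704.

e_ss = 0.03704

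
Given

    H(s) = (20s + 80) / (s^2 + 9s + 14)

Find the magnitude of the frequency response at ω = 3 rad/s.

|H(j3)| ≈ 3.642

Substitute s = j3: numerator = 80 + j60, denominator = 5 + j27.
|H(j3)| = |80 + j60| / |5 + j27| = 100 / 27.459 ≈ 3.642.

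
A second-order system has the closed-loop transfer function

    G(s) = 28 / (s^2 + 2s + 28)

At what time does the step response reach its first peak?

t_p ≈ 0.6046 s

Comparing s^2 + 2s + 28 to s^2 + 2ζωₙs + ωₙ²: ωₙ = √28 ≈ 5.292 rad/s and ζ = 2/(2·√28) ≈ 0.1890.
ζωₙ = 2/2 = 1, so ω_d = ωₙ√(1−ζ²) = √(ωₙ² − (ζωₙ)²) = √(28 − 1²) = √27 ≈ 5.196 rad/s.
t_p = π/ω_d = π/5.196 ≈ 0.6046 s.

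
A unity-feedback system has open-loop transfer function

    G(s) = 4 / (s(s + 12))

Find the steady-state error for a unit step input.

G(s) has one pole at the origin.
This is a Type 1 system; for a step input the steady-state error is zero.

e_ss = 0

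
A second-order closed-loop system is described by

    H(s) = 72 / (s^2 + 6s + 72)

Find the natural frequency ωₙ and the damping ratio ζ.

Compare the denominator to the standard form s^2 + 2ζωₙs + ωₙ².
ωₙ² = 72, so ωₙ = √72 ≈ 8.485 rad/s.
2ζωₙ = 6, so ζ = 6/(2·√72) ≈ 0.3536.
With ζ = 0.3536 the response is underdamped.

ωₙ ≈ 8.485 rad/s, ζ ≈ 0.3536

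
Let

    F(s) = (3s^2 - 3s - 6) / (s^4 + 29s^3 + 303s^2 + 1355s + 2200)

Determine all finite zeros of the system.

s = 2, -1

Set the numerator to zero: 3s^2 - 3s - 6 = 0, i.e. 3·(s^2 - s - 2) = 0.
Factoring: (s - 2)(s + 1) = 0.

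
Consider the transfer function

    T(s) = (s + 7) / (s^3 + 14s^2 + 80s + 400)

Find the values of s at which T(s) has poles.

s = -2 + 6j, -2 - 6j, -10

The poles are the roots of the denominator s^3 + 14s^2 + 80s + 400 = 0.
Trying s = -10: the polynomial evaluates to 0, so (s + 10) is a factor.
Dividing out leaves s^2 + 4s + 40 = 0.
The quadratic formula then gives s = -2 ± 6j.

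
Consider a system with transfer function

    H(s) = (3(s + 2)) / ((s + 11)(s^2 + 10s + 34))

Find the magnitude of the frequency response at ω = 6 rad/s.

Substitute s = j6: numerator = 6 + j18, denominator = -382 + j648.
|H(j6)| = |6 + j18| / |-382 + j648| = 18.974 / 752.22 ≈ 0.02522.

|H(j6)| ≈ 0.02522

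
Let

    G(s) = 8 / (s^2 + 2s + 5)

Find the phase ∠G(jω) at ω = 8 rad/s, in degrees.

∠G(j8) ≈ -164.8°

At s = j8: numerator = 8, denominator = -59 + j16.
∠G = ∠num − ∠den = 0° − (164.83°) = -164.8°.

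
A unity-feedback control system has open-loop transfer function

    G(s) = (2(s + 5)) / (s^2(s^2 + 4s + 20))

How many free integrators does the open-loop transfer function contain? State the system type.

Type 2

The denominator has 2 factors of s at the origin (free integrators), so this is a Type 2 system.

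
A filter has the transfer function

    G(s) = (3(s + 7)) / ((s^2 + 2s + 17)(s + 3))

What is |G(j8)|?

Substitute s = j8: numerator = 21 + j24, denominator = -269 - j328.
|G(j8)| = |21 + j24| / |-269 - j328| = 31.890 / 424.20 ≈ 0.07518.

|G(j8)| ≈ 0.07518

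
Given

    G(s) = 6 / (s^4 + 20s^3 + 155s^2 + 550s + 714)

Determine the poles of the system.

s = -5 ± 3j, -7, -3

The poles are the roots of the denominator s^4 + 20s^3 + 155s^2 + 550s + 714 = 0.
Trying s = -7: the polynomial evaluates to 0, so (s + 7) is a factor.
Dividing out leaves s^3 + 13s^2 + 64s + 102 = 0.
This factors further as (s^2 + 10s + 34)(s + 3) = 0.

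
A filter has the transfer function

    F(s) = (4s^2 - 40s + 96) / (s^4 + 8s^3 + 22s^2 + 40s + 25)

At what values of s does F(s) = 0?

s = 4, 6

Set the numerator to zero: 4s^2 - 40s + 96 = 0, i.e. 4·(s^2 - 10s + 24) = 0.
Factoring: (s - 4)(s - 6) = 0.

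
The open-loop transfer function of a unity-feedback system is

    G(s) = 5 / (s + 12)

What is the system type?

Type 0

The denominator has no factor of s at the origin — no free integrator — so this is a Type 0 system.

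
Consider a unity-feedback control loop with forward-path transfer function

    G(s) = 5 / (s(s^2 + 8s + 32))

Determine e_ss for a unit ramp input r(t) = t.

G(s) has one pole at the origin.
This is a Type 1 system. Kv = lim_{s→0} s·G(s) = 5/32.
e_ss = 1/Kv = 1/(5/32) = 32/5 ≈ 6.400.

e_ss = 6.400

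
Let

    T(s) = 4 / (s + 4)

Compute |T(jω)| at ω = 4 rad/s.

Substitute s = j4: numerator = 4, denominator = 4 + j4.
|T(j4)| = |4| / |4 + j4| = 4 / 5.6569 ≈ 0.7071.

|T(j4)| ≈ 0.7071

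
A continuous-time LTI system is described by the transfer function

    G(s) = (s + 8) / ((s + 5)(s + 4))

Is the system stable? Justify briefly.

stable

The poles can be read from the denominator factors: s = -5, -4.
Since all poles lie strictly in the left half-plane, the system is stable.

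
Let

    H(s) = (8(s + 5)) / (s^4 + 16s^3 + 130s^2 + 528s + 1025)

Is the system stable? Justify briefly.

stable

The denominator s^4 + 16s^3 + 130s^2 + 528s + 1025 factors as (s^2 + 8s + 25)(s^2 + 8s + 41), giving poles at s = -4 ± 3j, -4 ± 5j.
Since all poles lie strictly in the left half-plane, the system is stable.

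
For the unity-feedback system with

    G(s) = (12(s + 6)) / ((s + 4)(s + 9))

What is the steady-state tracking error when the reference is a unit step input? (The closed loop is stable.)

e_ss = 0.3333

G(s) has no poles at the origin.
This is a Type 0 system. Kp = lim_{s→0} G(s) = 72/36 = 2.
e_ss = 1/(1 + Kp) = 1/(1 + 2) = 1/3 ≈ 0.3333.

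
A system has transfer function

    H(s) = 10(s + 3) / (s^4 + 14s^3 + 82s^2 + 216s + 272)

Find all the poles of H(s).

The poles are the roots of the denominator s^4 + 14s^3 + 82s^2 + 216s + 272 = 0.
No real roots exist; factor into two real quadratics: (s^2 + 10s + 34)(s^2 + 4s + 8) = 0.
Each quadratic gives a conjugate pair via the quadratic formula.

s = -5 ± 3j, -2 ± 2j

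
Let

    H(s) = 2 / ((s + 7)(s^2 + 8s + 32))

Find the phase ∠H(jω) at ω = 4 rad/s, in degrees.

∠H(j4) ≈ -93.18°

At s = j4: numerator = 2, denominator = -16 + j288.
∠H = ∠num − ∠den = 0° − (93.180°) = -93.18°.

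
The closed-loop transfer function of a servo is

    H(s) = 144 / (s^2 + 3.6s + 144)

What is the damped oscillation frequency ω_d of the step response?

Comparing s^2 + 3.6s + 144 to s^2 + 2ζωₙs + ωₙ²: ωₙ = 12 rad/s and ζ = 3.6/(2·12) = 0.15.
ζωₙ = 3.6/2 = 1.8, so ω_d = ωₙ√(1−ζ²) = √(ωₙ² − (ζωₙ)²) = √(144 − 1.8²) = √140.76 ≈ 11.86 rad/s.

ω_d ≈ 11.86 rad/s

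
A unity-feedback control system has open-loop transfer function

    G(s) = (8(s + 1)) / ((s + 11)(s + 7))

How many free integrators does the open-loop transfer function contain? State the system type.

Type 0

The denominator has no factor of s at the origin — no free integrator — so this is a Type 0 system.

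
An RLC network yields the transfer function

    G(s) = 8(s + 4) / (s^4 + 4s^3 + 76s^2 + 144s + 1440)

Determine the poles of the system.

s = ±6j, -2 ± 6j

The poles are the roots of the denominator s^4 + 4s^3 + 76s^2 + 144s + 1440 = 0.
No real roots exist; factor into two real quadratics: (s^2 + 36)(s^2 + 4s + 40) = 0.
Each quadratic gives a conjugate pair via the quadratic formula.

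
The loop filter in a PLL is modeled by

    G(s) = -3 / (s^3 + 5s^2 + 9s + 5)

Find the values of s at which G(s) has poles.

The poles are the roots of the denominator s^3 + 5s^2 + 9s + 5 = 0.
Trying s = -1: the polynomial evaluates to 0, so (s + 1) is a factor.
Dividing out leaves s^2 + 4s + 5 = 0.
The quadratic formula then gives s = -2 ± 1j.

s = -2 ± j, -1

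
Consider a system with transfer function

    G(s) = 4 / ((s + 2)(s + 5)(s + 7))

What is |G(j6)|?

Substitute s = j6: numerator = 4, denominator = -434 + j138.
|G(j6)| = |4| / |-434 + j138| = 4 / 455.41 ≈ 0.008783.

|G(j6)| ≈ 0.008783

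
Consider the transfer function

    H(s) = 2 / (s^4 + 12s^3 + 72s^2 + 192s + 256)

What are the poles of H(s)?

The poles are the roots of the denominator s^4 + 12s^3 + 72s^2 + 192s + 256 = 0.
No real roots exist; factor into two real quadratics: (s^2 + 4s + 8)(s^2 + 8s + 32) = 0.
Each quadratic gives a conjugate pair via the quadratic formula.

s = -2 ± 2j, -4 ± 4j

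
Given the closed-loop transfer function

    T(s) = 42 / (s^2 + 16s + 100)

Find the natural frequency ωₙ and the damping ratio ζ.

ωₙ = 10 rad/s, ζ = 0.8

Compare the denominator to the standard form s^2 + 2ζωₙs + ωₙ².
ωₙ² = 100, so ωₙ = 10 rad/s.
2ζωₙ = 16, so ζ = 16/(2·10) = 0.8.
With ζ = 0.8 the response is underdamped.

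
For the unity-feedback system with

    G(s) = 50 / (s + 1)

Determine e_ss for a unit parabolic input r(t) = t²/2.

e_ss = ∞

G(s) has no poles at the origin.
This is a Type 0 system; Ka = lim_{s→0} s^2·G(s) = 0, so the steady-state error for a parabola input is infinite.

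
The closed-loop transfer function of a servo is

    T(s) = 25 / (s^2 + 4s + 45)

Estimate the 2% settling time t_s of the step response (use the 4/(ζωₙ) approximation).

t_s ≈ 2 s

Comparing s^2 + 4s + 45 to s^2 + 2ζωₙs + ωₙ²: ωₙ = √45 ≈ 6.708 rad/s and ζ = 4/(2·√45) ≈ 0.2981.
ζωₙ = 4/2 = 2, so t_s ≈ 4/(ζωₙ) = 4/2 = 2 s.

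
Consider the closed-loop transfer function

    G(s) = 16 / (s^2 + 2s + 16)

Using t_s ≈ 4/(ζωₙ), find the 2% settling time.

t_s ≈ 4 s

Comparing s^2 + 2s + 16 to s^2 + 2ζωₙs + ωₙ²: ωₙ = 4 rad/s and ζ = 2/(2·4) = 0.25.
ζωₙ = 2/2 = 1, so t_s ≈ 4/(ζωₙ) = 4/1 = 4 s.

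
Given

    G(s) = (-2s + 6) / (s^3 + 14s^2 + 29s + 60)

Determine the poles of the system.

s = -12, -1 + 2j, -1 - 2j

The poles are the roots of the denominator s^3 + 14s^2 + 29s + 60 = 0.
Trying s = -12: the polynomial evaluates to 0, so (s + 12) is a factor.
Dividing out leaves s^2 + 2s + 5 = 0.
The quadratic formula then gives s = -1 ± 2j.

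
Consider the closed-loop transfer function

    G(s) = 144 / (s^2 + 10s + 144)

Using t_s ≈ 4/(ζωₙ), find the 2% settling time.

t_s ≈ 0.8000 s

Comparing s^2 + 10s + 144 to s^2 + 2ζωₙs + ωₙ²: ωₙ = 12 rad/s and ζ = 10/(2·12) ≈ 0.4167.
ζωₙ = 10/2 = 5, so t_s ≈ 4/(ζωₙ) = 4/5 = 0.8000 s.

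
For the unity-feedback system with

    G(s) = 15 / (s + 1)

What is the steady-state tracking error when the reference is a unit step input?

G(s) has no poles at the origin.
This is a Type 0 system. Kp = lim_{s→0} G(s) = 15/1.
e_ss = 1/(1 + Kp) = 1/(1 + 15) = 1/16 ≈ 0.06250.

e_ss = 0.06250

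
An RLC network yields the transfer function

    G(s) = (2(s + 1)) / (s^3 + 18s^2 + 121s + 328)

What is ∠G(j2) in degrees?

∠G(j2) ≈ 21.01°

At s = j2: numerator = 2 + j4, denominator = 256 + j234.
∠G = ∠num − ∠den = 63.435° − (42.429°) = 21.01°.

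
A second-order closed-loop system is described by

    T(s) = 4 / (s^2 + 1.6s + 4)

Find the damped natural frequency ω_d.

Comparing s^2 + 1.6s + 4 to s^2 + 2ζωₙs + ωₙ²: ωₙ = 2 rad/s and ζ = 1.6/(2·2) = 0.4.
ζωₙ = 1.6/2 = 0.8, so ω_d = ωₙ√(1−ζ²) = √(ωₙ² − (ζωₙ)²) = √(4 − 0.8²) = √3.36 ≈ 1.833 rad/s.

ω_d ≈ 1.833 rad/s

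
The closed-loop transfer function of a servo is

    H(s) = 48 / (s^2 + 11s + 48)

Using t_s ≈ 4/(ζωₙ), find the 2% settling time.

t_s ≈ 0.7273 s

Comparing s^2 + 11s + 48 to s^2 + 2ζωₙs + ωₙ²: ωₙ = √48 ≈ 6.928 rad/s and ζ = 11/(2·√48) ≈ 0.7939.
ζωₙ = 11/2 = 5.5, so t_s ≈ 4/(ζωₙ) = 4/5.5 ≈ 0.7273 s.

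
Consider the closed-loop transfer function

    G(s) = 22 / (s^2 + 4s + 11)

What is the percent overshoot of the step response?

%OS ≈ 9.30%

Comparing s^2 + 4s + 11 to s^2 + 2ζωₙs + ωₙ²: ωₙ = √11 ≈ 3.317 rad/s and ζ = 4/(2·√11) ≈ 0.6030.
%OS = 100·exp(−πζ/√(1−ζ²)) = 100·exp(−π·0.6030/√(1−0.6030²)) ≈ 9.30%.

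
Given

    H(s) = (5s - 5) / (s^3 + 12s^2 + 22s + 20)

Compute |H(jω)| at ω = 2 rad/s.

|H(j2)| ≈ 0.2451

Substitute s = j2: numerator = -5 + j10, denominator = -28 + j36.
|H(j2)| = |-5 + j10| / |-28 + j36| = 11.180 / 45.607 ≈ 0.2451.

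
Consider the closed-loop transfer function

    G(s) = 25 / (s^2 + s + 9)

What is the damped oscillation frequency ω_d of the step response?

Comparing s^2 + s + 9 to s^2 + 2ζωₙs + ωₙ²: ωₙ = 3 rad/s and ζ = 1/(2·3) ≈ 0.1667.
ζωₙ = 1/2 = 0.5, so ω_d = ωₙ√(1−ζ²) = √(ωₙ² − (ζωₙ)²) = √(9 − 0.5²) = √8.75 ≈ 2.958 rad/s.

ω_d ≈ 2.958 rad/s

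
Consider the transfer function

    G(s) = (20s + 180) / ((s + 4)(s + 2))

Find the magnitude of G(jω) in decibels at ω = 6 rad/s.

Substitute s = j6: numerator = 180 + j120, denominator = -28 + j36.
|G(j6)| = |180 + j120| / |-28 + j36| = 216.33 / 45.607 ≈ 4.743.
In decibels: 20·log₁₀(4.743) ≈ 13.5 dB.

|G(j6)|_dB ≈ 13.5 dB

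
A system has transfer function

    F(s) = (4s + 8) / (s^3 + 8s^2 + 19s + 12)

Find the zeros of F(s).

s = -2

Set the numerator to zero: 4s + 8 = 0, i.e. 4·(s + 2) = 0.
So s = -2.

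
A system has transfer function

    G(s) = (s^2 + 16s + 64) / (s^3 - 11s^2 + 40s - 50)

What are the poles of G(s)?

The poles are the roots of the denominator s^3 - 11s^2 + 40s - 50 = 0.
Trying s = 5: the polynomial evaluates to 0, so (s - 5) is a factor.
Dividing out leaves s^2 - 6s + 10 = 0.
The quadratic formula then gives s = 3 ± 1j.

s = 3 ± j, 5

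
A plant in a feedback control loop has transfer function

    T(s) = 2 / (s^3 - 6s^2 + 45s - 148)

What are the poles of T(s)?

s = 1 + 6j, 1 - 6j, 4

The poles are the roots of the denominator s^3 - 6s^2 + 45s - 148 = 0.
Trying s = 4: the polynomial evaluates to 0, so (s - 4) is a factor.
Dividing out leaves s^2 - 2s + 37 = 0.
The quadratic formula then gives s = 1 ± 6j.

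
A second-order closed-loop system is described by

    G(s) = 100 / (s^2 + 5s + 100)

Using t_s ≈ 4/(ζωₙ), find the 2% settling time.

Comparing s^2 + 5s + 100 to s^2 + 2ζωₙs + ωₙ²: ωₙ = 10 rad/s and ζ = 5/(2·10) = 0.25.
ζωₙ = 5/2 = 2.5, so t_s ≈ 4/(ζωₙ) = 4/2.5 = 1.600 s.

t_s ≈ 1.600 s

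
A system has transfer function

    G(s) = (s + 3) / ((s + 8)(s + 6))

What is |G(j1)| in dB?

Substitute s = j1: numerator = 3 + j1, denominator = 47 + j14.
|G(j1)| = |3 + j1| / |47 + j14| = 3.1623 / 49.041 ≈ 0.06448.
In decibels: 20·log₁₀(0.06448) ≈ -23.8 dB.

|G(j1)|_dB ≈ -23.8 dB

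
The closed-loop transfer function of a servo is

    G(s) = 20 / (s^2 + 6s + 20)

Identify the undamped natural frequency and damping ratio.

Compare the denominator to the standard form s^2 + 2ζωₙs + ωₙ².
ωₙ² = 20, so ωₙ = √20 ≈ 4.472 rad/s.
2ζωₙ = 6, so ζ = 6/(2·√20) ≈ 0.6708.
With ζ = 0.6708 the response is underdamped.

ωₙ ≈ 4.472 rad/s, ζ ≈ 0.6708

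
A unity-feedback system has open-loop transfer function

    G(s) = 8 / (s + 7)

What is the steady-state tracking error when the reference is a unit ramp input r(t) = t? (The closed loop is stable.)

G(s) has no poles at the origin.
This is a Type 0 system; Kv = lim_{s→0} s·G(s) = 0, so the steady-state error for a ramp input is infinite.

e_ss = ∞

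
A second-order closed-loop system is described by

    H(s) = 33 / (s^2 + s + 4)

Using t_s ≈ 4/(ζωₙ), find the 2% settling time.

Comparing s^2 + s + 4 to s^2 + 2ζωₙs + ωₙ²: ωₙ = 2 rad/s and ζ = 1/(2·2) = 0.25.
ζωₙ = 1/2 = 0.5, so t_s ≈ 4/(ζωₙ) = 4/0.5 = 8 s.

t_s ≈ 8 s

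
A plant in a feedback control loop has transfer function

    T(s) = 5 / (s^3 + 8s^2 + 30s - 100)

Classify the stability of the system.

unstable

The denominator s^3 + 8s^2 + 30s - 100 factors as (s^2 + 10s + 50)(s - 2), giving poles at s = -5 ± 5j, 2.
Since the pole(s) at s = 2 lie in the right half-plane, the system is unstable.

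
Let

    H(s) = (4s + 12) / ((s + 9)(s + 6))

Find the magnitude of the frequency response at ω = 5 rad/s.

|H(j5)| ≈ 0.2901

Substitute s = j5: numerator = 12 + j20, denominator = 29 + j75.
|H(j5)| = |12 + j20| / |29 + j75| = 23.324 / 80.411 ≈ 0.2901.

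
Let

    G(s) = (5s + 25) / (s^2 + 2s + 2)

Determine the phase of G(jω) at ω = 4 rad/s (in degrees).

At s = j4: numerator = 25 + j20, denominator = -14 + j8.
∠G = ∠num − ∠den = 38.660° − (150.26°) = -111.6°.

∠G(j4) ≈ -111.6°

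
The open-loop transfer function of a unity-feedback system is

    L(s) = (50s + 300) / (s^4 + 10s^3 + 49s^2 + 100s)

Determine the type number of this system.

Factor s from the denominator: s^4 + 10s^3 + 49s^2 + 100s = s·(s^3 + 10s^2 + 49s + 100).
There is 1 pole at the origin, so the system is Type 1.

Type 1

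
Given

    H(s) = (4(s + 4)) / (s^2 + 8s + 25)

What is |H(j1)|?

|H(j1)| ≈ 0.6519

Substitute s = j1: numerator = 16 + j4, denominator = 24 + j8.
|H(j1)| = |16 + j4| / |24 + j8| = 16.492 / 25.298 ≈ 0.6519.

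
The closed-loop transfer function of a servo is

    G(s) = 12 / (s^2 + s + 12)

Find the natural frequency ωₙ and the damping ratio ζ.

Compare the denominator to the standard form s^2 + 2ζωₙs + ωₙ².
ωₙ² = 12, so ωₙ = √12 ≈ 3.464 rad/s.
2ζωₙ = 1, so ζ = 1/(2·√12) ≈ 0.1443.

ωₙ ≈ 3.464 rad/s, ζ ≈ 0.1443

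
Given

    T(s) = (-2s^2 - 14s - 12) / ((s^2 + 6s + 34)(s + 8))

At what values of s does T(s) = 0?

Set the numerator to zero: -2s^2 - 14s - 12 = 0, i.e. -2·(s^2 + 7s + 6) = 0.
Factoring: (s + 6)(s + 1) = 0.

s = -6, -1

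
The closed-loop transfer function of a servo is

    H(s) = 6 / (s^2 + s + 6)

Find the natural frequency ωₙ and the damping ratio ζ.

Compare the denominator to the standard form s^2 + 2ζωₙs + ωₙ².
ωₙ² = 6, so ωₙ = √6 ≈ 2.449 rad/s.
2ζωₙ = 1, so ζ = 1/(2·√6) ≈ 0.2041.
With ζ = 0.2041 the response is underdamped.

ωₙ ≈ 2.449 rad/s, ζ ≈ 0.2041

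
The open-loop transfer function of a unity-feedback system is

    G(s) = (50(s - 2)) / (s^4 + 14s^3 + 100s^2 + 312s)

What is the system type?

Type 1

The denominator has 1 factor of s at the origin (free integrator), so this is a Type 1 system.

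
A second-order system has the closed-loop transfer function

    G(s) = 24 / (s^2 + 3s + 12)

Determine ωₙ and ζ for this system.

Compare the denominator to the standard form s^2 + 2ζωₙs + ωₙ².
ωₙ² = 12, so ωₙ = √12 ≈ 3.464 rad/s.
2ζωₙ = 3, so ζ = 3/(2·√12) ≈ 0.4330.

ωₙ ≈ 3.464 rad/s, ζ ≈ 0.4330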